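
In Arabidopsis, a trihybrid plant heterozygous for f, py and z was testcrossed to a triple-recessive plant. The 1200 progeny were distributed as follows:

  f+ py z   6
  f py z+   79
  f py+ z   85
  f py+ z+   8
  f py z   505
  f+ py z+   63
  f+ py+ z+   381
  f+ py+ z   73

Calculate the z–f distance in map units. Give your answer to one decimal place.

The two most frequent reciprocal classes, f py z and f+ py+ z+, are the parental types, so the F1 was f py z / f+ py+ z+.
The two rarest classes, f+ py z and f py+ z+, are the double crossovers. Comparing them with the parentals, only the f allele has switched, so f is the middle locus and the order is z – f – py.
Crossovers in the z–f interval produce the single-crossover classes f py z+ and f+ py+ z (79 + 73 = 152) plus the double crossovers (14).
RF(z–f) = (152 + 14) / 1200 = 166/1200 = 0.1383 → 13.8 map units.

13.8 map units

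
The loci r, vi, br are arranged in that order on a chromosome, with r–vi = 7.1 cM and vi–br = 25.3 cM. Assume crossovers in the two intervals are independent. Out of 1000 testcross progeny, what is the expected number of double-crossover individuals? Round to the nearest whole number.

18

Map distances give recombination frequencies of 0.071 and 0.253 for the two intervals.
With no interference, expected double-crossover frequency = 0.071 × 0.253 = 0.01796.
Expected number = 0.01796 × 1000 = 17.96 ≈ 18.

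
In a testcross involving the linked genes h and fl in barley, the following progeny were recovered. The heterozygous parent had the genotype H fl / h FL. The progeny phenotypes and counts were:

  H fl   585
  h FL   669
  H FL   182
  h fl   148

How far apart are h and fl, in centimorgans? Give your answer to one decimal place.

The recombinant classes are H FL and h fl: 182 + 148 = 330.
Recombination frequency = 330/1584 = 0.2083 ≈ 20.8%, i.e. 20.8 centimorgans.

20.8 centimorgans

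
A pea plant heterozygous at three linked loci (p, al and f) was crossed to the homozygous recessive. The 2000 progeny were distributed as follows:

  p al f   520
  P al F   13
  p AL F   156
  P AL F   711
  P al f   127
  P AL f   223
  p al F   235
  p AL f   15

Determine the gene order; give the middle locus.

al

The two most frequent reciprocal classes, p al f and P AL F, are the parental types, so the F1 was p al f / P AL F.
The two rarest classes, p AL f and P al F, are the double crossovers. Comparing them with the parentals, only the al allele has switched, so al is the middle locus and the order is f – al – p.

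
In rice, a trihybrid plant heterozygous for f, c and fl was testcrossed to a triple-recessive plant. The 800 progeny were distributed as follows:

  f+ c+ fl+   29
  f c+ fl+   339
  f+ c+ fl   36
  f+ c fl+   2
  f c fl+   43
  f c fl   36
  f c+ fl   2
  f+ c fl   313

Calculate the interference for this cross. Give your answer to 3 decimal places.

0.441

The two most frequent reciprocal classes, f c+ fl+ and f+ c fl, are the parental types, so the F1 was f c+ fl+ / f+ c fl.
The two rarest classes, f c+ fl and f+ c fl+, are the double crossovers. Comparing them with the parentals, only the fl allele has switched, so fl is the middle locus and the order is c – fl – f.
c–fl: (79 + 4)/800 = 0.1037; fl–f: (65 + 4)/800 = 0.0862.
Expected DCO frequency = 0.1037 × 0.0862 ≈ 0.00894; observed = 4/800 ≈ 0.00500.
Coefficient of coincidence = 0.00500/0.00894 ≈ 0.559; interference = 1 − 0.559 = 0.441.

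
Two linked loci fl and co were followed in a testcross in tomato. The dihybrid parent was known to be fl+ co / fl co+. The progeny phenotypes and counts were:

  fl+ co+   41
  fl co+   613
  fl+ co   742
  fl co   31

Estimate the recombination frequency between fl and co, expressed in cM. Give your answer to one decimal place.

The recombinant classes are fl+ co+ and fl co: 41 + 31 = 72.
Recombination frequency = 72/1427 = 0.0505 ≈ 5.0%, i.e. 5.0 cM.

5.0 cM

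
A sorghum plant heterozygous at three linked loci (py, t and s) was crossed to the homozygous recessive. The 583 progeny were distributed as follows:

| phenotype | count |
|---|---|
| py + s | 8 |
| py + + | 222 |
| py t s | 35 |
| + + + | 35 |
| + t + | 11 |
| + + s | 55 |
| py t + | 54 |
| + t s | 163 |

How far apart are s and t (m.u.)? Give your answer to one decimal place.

22.0 m.u.

The two most frequent reciprocal classes, py + + and + t s, are the parental types, so the F1 was py + + / + t s.
The two rarest classes, py + s and + t +, are the double crossovers. Comparing them with the parentals, only the s allele has switched, so s is the middle locus and the order is py – s – t.
Crossovers in the s–t interval produce the single-crossover classes py t + and + + s (54 + 55 = 109) plus the double crossovers (19).
RF(s–t) = (109 + 19) / 583 = 128/583 = 0.2196 → 22.0 m.u.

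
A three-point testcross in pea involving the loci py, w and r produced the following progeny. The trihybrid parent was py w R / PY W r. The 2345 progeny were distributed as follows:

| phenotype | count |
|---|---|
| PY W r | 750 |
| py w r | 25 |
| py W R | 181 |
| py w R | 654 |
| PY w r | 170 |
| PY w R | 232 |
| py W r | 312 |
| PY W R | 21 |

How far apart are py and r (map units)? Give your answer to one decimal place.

The two rarest classes, py w r and PY W R, are the double crossovers. Comparing them with the parentals, only the r allele has switched, so r is the middle locus and the order is py – r – w.
Crossovers in the py–r interval produce the single-crossover classes PY w R and py W r (232 + 312 = 544) plus the double crossovers (46).
RF(py–r) = (544 + 46) / 2345 = 590/2345 = 0.2516 → 25.2 map units.

25.2 map units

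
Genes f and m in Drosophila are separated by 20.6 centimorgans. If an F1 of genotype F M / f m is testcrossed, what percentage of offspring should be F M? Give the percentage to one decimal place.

A map distance of 20.6 centimorgans corresponds to a recombination frequency of 0.206.
The F1 is F M / f m, so F M is a parental gamete class with expected frequency (1 − r)/2 = 0.794/2 = 0.3970.
That is 0.3970 = 39.7% of the progeny.

39.7%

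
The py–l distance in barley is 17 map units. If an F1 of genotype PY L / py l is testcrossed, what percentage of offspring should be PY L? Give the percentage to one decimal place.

A map distance of 17 map units corresponds to a recombination frequency of 0.170.
The F1 is PY L / py l, so PY L is a parental gamete class with expected frequency (1 − r)/2 = 0.830/2 = 0.4150.
That is 0.4150 = 41.5% of the progeny.

41.5%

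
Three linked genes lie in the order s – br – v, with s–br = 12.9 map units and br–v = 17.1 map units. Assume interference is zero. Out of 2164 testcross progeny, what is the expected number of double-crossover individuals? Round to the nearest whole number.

Map distances give recombination frequencies of 0.129 and 0.171 for the two intervals.
With no interference, expected double-crossover frequency = 0.129 × 0.171 = 0.02206.
Expected number = 0.02206 × 2164 = 47.74 ≈ 48.

48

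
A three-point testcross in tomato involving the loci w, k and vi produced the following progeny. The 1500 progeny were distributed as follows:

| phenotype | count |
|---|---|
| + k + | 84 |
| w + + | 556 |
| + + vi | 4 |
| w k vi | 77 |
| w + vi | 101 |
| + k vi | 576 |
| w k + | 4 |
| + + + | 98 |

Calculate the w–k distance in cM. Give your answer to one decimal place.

The two most frequent reciprocal classes, + k vi and w + +, are the parental types, so the F1 was + k vi / w + +.
The two rarest classes, + + vi and w k +, are the double crossovers. Comparing them with the parentals, only the k allele has switched, so k is the middle locus and the order is vi – k – w.
Crossovers in the k–w interval produce the single-crossover classes w k vi and + + + (77 + 98 = 175) plus the double crossovers (8).
RF(k–w) = (175 + 8) / 1500 = 183/1500 = 0.1220 → 12.2 cM.

12.2 cM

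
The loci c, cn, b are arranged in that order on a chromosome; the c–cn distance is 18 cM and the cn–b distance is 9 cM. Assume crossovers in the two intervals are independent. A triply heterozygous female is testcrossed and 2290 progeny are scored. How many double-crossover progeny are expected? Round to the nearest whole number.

37

Map distances give recombination frequencies of 0.180 and 0.090 for the two intervals.
With no interference, expected double-crossover frequency = 0.180 × 0.090 = 0.01620.
Expected number = 0.01620 × 2290 = 37.10 ≈ 37.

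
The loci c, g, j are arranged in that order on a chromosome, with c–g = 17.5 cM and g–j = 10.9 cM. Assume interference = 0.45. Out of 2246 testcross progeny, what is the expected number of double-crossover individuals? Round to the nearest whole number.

24

Map distances give recombination frequencies of 0.175 and 0.109 for the two intervals.
With interference 0.45 (so coincidence = 0.55), expected double-crossover frequency = 0.175 × 0.109 × 0.55 = 0.01049.
Expected number = 0.01049 × 2246 = 23.56 ≈ 24.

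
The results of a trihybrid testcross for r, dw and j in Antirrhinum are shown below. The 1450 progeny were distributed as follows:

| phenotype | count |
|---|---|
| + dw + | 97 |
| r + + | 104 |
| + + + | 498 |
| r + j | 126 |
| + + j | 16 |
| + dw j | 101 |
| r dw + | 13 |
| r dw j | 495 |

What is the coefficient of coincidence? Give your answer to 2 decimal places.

The two most frequent reciprocal classes, r dw j and + + +, are the parental types, so the F1 was r dw j / + + +.
The two rarest classes, r dw + and + + j, are the double crossovers. Comparing them with the parentals, only the j allele has switched, so j is the middle locus and the order is dw – j – r.
dw–j: (223 + 29)/1450 = 0.1738; j–r: (205 + 29)/1450 = 0.1614.
Expected DCO frequency = 0.1738 × 0.1614 ≈ 0.02805; observed = 29/1450 ≈ 0.02000.
Coefficient of coincidence = 0.02000/0.02805 ≈ 0.71.

0.71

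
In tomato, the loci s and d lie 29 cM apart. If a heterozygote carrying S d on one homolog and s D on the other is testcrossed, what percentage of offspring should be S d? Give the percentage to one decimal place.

35.5%

A map distance of 29 cM corresponds to a recombination frequency of 0.290.
The F1 is S d / s D, so S d is a parental gamete class with expected frequency (1 − r)/2 = 0.710/2 = 0.3550.
That is 0.3550 = 35.5% of the progeny.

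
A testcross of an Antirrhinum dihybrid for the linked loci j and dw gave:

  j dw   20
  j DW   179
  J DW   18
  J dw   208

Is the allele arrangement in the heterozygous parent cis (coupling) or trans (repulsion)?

The two most frequent classes are J dw (208) and j DW (179); these are the parental (non-recombinant) types.
So the F1 carried J dw on one chromosome and j DW on the other — the recessive alleles are on opposite chromosomes (trans / repulsion).

trans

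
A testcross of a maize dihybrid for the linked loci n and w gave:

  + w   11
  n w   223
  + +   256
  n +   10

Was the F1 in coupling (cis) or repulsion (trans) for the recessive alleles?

The two most frequent classes are + + (256) and n w (223); these are the parental (non-recombinant) types.
So the F1 carried + + on one chromosome and n w on the other — the recessive alleles are on the same chromosome (cis / coupling).

cis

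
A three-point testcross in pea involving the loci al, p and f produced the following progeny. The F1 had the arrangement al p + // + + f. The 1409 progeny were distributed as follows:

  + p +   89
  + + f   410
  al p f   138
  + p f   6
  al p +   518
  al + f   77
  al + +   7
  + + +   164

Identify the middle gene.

p

The two rarest classes, al + + and + p f, are the double crossovers. Comparing them with the parentals, only the p allele has switched, so p is the middle locus and the order is al – p – f.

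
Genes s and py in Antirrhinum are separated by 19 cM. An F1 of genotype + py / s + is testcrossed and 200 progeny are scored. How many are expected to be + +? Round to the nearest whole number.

A map distance of 19 cM corresponds to a recombination frequency of 0.190.
The F1 is + py / s +, so + + is a recombinant gamete class with expected frequency r/2 = 0.190/2 = 0.0950.
Expected number = 0.0950 × 200 = 19.00 ≈ 19.

19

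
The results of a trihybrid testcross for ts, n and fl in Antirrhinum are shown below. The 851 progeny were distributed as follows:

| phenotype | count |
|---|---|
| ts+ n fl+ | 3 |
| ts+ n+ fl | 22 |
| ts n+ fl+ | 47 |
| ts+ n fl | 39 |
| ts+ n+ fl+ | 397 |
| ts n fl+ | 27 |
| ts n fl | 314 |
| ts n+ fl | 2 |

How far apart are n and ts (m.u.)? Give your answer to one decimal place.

10.7 m.u.

The two most frequent reciprocal classes, ts+ n+ fl+ and ts n fl, are the parental types, so the F1 was ts+ n+ fl+ / ts n fl.
The two rarest classes, ts+ n fl+ and ts n+ fl, are the double crossovers. Comparing them with the parentals, only the n allele has switched, so n is the middle locus and the order is ts – n – fl.
Crossovers in the ts–n interval produce the single-crossover classes ts n+ fl+ and ts+ n fl (47 + 39 = 86) plus the double crossovers (5).
RF(ts–n) = (86 + 5) / 851 = 91/851 = 0.1069 → 10.7 m.u.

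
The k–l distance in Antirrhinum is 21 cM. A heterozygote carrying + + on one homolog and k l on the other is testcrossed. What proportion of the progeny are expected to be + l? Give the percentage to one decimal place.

A map distance of 21 cM corresponds to a recombination frequency of 0.210.
The F1 is + + / k l, so + l is a recombinant gamete class with expected frequency r/2 = 0.210/2 = 0.1050.
That is 0.1050 = 10.5% of the progeny.

10.5%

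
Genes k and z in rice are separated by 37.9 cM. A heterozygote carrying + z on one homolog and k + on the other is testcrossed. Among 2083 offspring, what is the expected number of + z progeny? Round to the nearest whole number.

647

A map distance of 37.9 cM corresponds to a recombination frequency of 0.379.
The F1 is + z / k +, so + z is a parental gamete class with expected frequency (1 − r)/2 = 0.621/2 = 0.3105.
Expected number = 0.3105 × 2083 = 646.77 ≈ 647.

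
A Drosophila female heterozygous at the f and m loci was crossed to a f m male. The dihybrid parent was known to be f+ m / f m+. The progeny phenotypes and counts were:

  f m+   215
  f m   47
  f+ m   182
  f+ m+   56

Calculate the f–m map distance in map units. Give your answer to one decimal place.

The recombinant classes are f+ m+ and f m: 56 + 47 = 103.
Recombination frequency = 103/500 = 0.2060 ≈ 20.6%, i.e. 20.6 map units.

20.6 map units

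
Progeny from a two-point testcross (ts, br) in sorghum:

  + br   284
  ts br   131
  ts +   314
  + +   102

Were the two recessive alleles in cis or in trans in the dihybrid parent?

The two most frequent classes are + br (284) and ts + (314); these are the parental (non-recombinant) types.
So the F1 carried + br on one chromosome and ts + on the other — the recessive alleles are on opposite chromosomes (trans / repulsion).

trans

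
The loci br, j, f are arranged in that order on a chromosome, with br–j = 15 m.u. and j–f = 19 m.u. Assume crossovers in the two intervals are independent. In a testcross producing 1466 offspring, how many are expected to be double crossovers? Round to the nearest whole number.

42

Map distances give recombination frequencies of 0.150 and 0.190 for the two intervals.
With no interference, expected double-crossover frequency = 0.150 × 0.190 = 0.02850.
Expected number = 0.02850 × 1466 = 41.78 ≈ 42.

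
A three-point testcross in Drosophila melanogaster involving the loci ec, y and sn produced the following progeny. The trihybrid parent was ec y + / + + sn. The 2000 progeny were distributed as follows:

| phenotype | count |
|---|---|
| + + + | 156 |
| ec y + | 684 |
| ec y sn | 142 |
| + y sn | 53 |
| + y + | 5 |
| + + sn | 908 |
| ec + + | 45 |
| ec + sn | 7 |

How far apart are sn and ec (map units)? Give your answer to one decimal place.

15.5 map units

The two rarest classes, + y + and ec + sn, are the double crossovers. Comparing them with the parentals, only the ec allele has switched, so ec is the middle locus and the order is y – ec – sn.
Crossovers in the ec–sn interval produce the single-crossover classes ec y sn and + + + (142 + 156 = 298) plus the double crossovers (12).
RF(ec–sn) = (298 + 12) / 2000 = 310/2000 = 0.1550 → 15.5 map units.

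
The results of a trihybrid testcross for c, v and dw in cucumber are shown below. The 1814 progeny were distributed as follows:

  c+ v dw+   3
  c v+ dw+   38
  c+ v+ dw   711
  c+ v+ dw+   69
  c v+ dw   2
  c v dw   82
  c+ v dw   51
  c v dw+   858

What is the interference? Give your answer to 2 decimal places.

0.38

The two most frequent reciprocal classes, c v dw+ and c+ v+ dw, are the parental types, so the F1 was c v dw+ / c+ v+ dw.
The two rarest classes, c+ v dw+ and c v+ dw, are the double crossovers. Comparing them with the parentals, only the c allele has switched, so c is the middle locus and the order is v – c – dw.
v–c: (89 + 5)/1814 = 0.0518; c–dw: (151 + 5)/1814 = 0.0860.
Expected DCO frequency = 0.0518 × 0.0860 ≈ 0.00445; observed = 5/1814 ≈ 0.00276.
Coefficient of coincidence = 0.00276/0.00445 ≈ 0.62; interference = 1 − 0.62 = 0.38.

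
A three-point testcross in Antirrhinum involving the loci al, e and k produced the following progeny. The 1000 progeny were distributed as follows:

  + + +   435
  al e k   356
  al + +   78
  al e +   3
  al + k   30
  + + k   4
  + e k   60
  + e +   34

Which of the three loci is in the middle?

k

The two most frequent reciprocal classes, + + + and al e k, are the parental types, so the F1 was + + + / al e k.
The two rarest classes, + + k and al e +, are the double crossovers. Comparing them with the parentals, only the k allele has switched, so k is the middle locus and the order is e – k – al.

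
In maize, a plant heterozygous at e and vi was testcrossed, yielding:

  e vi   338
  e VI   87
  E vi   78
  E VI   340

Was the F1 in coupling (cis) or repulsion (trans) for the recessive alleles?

The two most frequent classes are E VI (340) and e vi (338); these are the parental (non-recombinant) types.
So the F1 carried E VI on one chromosome and e vi on the other — the recessive alleles are on the same chromosome (cis / coupling).

cis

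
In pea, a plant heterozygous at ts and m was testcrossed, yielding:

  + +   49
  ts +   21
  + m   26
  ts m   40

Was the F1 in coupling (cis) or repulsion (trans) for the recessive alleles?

The two most frequent classes are + + (49) and ts m (40); these are the parental (non-recombinant) types.
So the F1 carried + + on one chromosome and ts m on the other — the recessive alleles are on the same chromosome (cis / coupling).

cis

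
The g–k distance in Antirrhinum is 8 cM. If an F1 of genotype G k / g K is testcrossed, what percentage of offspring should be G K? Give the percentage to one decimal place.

A map distance of 8 cM corresponds to a recombination frequency of 0.080.
The F1 is G k / g K, so G K is a recombinant gamete class with expected frequency r/2 = 0.080/2 = 0.0400.
That is 0.0400 = 4.0% of the progeny.

4.0%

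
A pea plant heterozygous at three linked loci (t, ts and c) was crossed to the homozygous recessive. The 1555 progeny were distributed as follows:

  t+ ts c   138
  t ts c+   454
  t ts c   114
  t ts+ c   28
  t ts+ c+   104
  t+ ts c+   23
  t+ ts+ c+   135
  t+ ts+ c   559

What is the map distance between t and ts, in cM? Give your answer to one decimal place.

The two most frequent reciprocal classes, t+ ts+ c and t ts c+, are the parental types, so the F1 was t+ ts+ c / t ts c+.
The two rarest classes, t ts+ c and t+ ts c+, are the double crossovers. Comparing them with the parentals, only the t allele has switched, so t is the middle locus and the order is c – t – ts.
Crossovers in the t–ts interval produce the single-crossover classes t+ ts c and t ts+ c+ (138 + 104 = 242) plus the double crossovers (51).
RF(t–ts) = (242 + 51) / 1555 = 293/1555 = 0.1884 → 18.8 cM.

18.8 cM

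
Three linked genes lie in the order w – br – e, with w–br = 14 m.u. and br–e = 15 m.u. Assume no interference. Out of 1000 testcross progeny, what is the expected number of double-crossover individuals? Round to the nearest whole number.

21

Map distances give recombination frequencies of 0.140 and 0.150 for the two intervals.
With no interference, expected double-crossover frequency = 0.140 × 0.150 = 0.02100.
Expected number = 0.02100 × 1000 = 21.00 ≈ 21.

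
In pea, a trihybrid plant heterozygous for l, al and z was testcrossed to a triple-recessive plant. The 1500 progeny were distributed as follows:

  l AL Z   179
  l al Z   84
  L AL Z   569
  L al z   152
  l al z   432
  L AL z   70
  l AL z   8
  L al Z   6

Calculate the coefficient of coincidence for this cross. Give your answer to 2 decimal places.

The two most frequent reciprocal classes, L AL Z and l al z, are the parental types, so the F1 was L AL Z / l al z.
The two rarest classes, L al Z and l AL z, are the double crossovers. Comparing them with the parentals, only the al allele has switched, so al is the middle locus and the order is l – al – z.
l–al: (331 + 14)/1500 = 0.2300; al–z: (154 + 14)/1500 = 0.1120.
Expected DCO frequency = 0.2300 × 0.1120 ≈ 0.02576; observed = 14/1500 ≈ 0.00933.
Coefficient of coincidence = 0.00933/0.02576 ≈ 0.36.

0.36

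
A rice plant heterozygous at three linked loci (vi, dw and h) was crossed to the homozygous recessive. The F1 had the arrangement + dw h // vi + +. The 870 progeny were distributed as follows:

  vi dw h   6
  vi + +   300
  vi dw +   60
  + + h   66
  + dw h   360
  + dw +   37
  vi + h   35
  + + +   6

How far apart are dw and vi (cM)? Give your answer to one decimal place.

15.9 cM

The two rarest classes, vi dw h and + + +, are the double crossovers. Comparing them with the parentals, only the vi allele has switched, so vi is the middle locus and the order is h – vi – dw.
Crossovers in the vi–dw interval produce the single-crossover classes + + h and vi dw + (66 + 60 = 126) plus the double crossovers (12).
RF(vi–dw) = (126 + 12) / 870 = 138/870 = 0.1586 → 15.9 cM.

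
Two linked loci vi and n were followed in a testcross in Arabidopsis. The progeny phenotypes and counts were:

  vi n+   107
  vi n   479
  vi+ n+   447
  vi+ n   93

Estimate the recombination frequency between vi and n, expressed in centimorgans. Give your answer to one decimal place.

The two most frequent classes, vi+ n+ (447) and vi n (479), are the parental types, so the F1 was vi+ n+ / vi n.
The recombinant classes are vi+ n and vi n+: 93 + 107 = 200.
Recombination frequency = 200/1126 = 0.1776 ≈ 17.8%, i.e. 17.8 centimorgans.

17.8 centimorgans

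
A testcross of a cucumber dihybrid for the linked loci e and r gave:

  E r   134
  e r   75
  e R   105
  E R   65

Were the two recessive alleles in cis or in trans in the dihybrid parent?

The two most frequent classes are E r (134) and e R (105); these are the parental (non-recombinant) types.
So the F1 carried E r on one chromosome and e R on the other — the recessive alleles are on opposite chromosomes (trans / repulsion).

trans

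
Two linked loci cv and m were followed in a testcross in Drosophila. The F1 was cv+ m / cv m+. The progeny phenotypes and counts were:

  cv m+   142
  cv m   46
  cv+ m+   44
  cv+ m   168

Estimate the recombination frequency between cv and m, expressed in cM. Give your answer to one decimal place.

22.5 cM

The recombinant classes are cv+ m+ and cv m: 44 + 46 = 90.
Recombination frequency = 90/400 = 0.2250 ≈ 22.5%, i.e. 22.5 cM.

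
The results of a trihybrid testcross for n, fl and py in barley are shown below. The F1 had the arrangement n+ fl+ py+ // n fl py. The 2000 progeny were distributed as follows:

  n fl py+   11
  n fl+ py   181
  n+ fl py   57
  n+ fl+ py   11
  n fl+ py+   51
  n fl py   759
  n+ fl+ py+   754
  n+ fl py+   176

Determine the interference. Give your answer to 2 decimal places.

0.11

The two rarest classes, n+ fl+ py and n fl py+, are the double crossovers. Comparing them with the parentals, only the py allele has switched, so py is the middle locus and the order is n – py – fl.
n–py: (108 + 22)/2000 = 0.0650; py–fl: (357 + 22)/2000 = 0.1895.
Expected DCO frequency = 0.0650 × 0.1895 ≈ 0.01232; observed = 22/2000 ≈ 0.01100.
Coefficient of coincidence = 0.01100/0.01232 ≈ 0.89; interference = 1 − 0.89 = 0.11.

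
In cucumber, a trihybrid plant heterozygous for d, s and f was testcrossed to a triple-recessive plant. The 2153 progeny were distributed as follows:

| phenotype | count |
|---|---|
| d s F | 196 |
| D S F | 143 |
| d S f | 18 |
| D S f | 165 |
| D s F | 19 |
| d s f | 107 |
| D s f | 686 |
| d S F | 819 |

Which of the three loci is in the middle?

The two most frequent reciprocal classes, d S F and D s f, are the parental types, so the F1 was d S F / D s f.
The two rarest classes, d S f and D s F, are the double crossovers. Comparing them with the parentals, only the f allele has switched, so f is the middle locus and the order is d – f – s.

f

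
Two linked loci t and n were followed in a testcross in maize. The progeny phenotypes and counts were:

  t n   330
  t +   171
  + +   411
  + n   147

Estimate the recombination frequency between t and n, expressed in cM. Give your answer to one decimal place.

30.0 cM

The two most frequent classes, + + (411) and t n (330), are the parental types, so the F1 was + + / t n.
The recombinant classes are + n and t +: 147 + 171 = 318.
Recombination frequency = 318/1059 = 0.3003 ≈ 30.0%, i.e. 30.0 cM.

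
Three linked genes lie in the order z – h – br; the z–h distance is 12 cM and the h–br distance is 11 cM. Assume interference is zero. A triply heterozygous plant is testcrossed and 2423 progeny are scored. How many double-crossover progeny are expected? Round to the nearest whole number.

32

Map distances give recombination frequencies of 0.120 and 0.110 for the two intervals.
With no interference, expected double-crossover frequency = 0.120 × 0.110 = 0.01320.
Expected number = 0.01320 × 2423 = 31.98 ≈ 32.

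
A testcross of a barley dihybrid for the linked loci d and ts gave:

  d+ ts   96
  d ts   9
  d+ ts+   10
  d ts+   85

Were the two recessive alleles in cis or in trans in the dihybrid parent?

The two most frequent classes are d+ ts (96) and d ts+ (85); these are the parental (non-recombinant) types.
So the F1 carried d+ ts on one chromosome and d ts+ on the other — the recessive alleles are on opposite chromosomes (trans / repulsion).

trans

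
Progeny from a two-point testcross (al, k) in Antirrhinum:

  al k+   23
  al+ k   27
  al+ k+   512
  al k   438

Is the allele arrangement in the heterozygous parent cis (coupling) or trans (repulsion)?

cis

The two most frequent classes are al+ k+ (512) and al k (438); these are the parental (non-recombinant) types.
So the F1 carried al+ k+ on one chromosome and al k on the other — the recessive alleles are on the same chromosome (cis / coupling).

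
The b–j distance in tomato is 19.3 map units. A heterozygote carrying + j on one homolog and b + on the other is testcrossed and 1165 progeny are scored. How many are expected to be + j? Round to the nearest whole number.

A map distance of 19.3 map units corresponds to a recombination frequency of 0.193.
The F1 is + j / b +, so + j is a parental gamete class with expected frequency (1 − r)/2 = 0.807/2 = 0.4035.
Expected number = 0.4035 × 1165 = 470.08 ≈ 470.

470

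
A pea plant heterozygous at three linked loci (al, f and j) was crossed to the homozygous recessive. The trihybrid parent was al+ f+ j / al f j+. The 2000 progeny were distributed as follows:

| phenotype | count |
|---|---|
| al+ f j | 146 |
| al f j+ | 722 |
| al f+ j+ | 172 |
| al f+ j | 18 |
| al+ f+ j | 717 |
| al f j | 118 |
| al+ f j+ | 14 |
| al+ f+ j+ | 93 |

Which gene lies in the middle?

The two rarest classes, al f+ j and al+ f j+, are the double crossovers. Comparing them with the parentals, only the al allele has switched, so al is the middle locus and the order is f – al – j.

al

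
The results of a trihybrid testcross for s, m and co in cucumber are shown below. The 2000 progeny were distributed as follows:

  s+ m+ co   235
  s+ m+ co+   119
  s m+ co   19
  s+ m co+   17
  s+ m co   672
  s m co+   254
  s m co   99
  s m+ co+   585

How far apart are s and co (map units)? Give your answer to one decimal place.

The two most frequent reciprocal classes, s m+ co+ and s+ m co, are the parental types, so the F1 was s m+ co+ / s+ m co.
The two rarest classes, s m+ co and s+ m co+, are the double crossovers. Comparing them with the parentals, only the co allele has switched, so co is the middle locus and the order is m – co – s.
Crossovers in the co–s interval produce the single-crossover classes s+ m+ co+ and s m co (119 + 99 = 218) plus the double crossovers (36).
RF(co–s) = (218 + 36) / 2000 = 254/2000 = 0.1270 → 12.7 map units.

12.7 map units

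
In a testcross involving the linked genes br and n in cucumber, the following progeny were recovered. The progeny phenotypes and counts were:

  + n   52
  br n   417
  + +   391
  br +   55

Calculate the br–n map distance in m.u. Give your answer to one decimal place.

11.7 m.u.

The two most frequent classes, + + (391) and br n (417), are the parental types, so the F1 was + + / br n.
The recombinant classes are + n and br +: 52 + 55 = 107.
Recombination frequency = 107/915 = 0.1169 ≈ 11.7%, i.e. 11.7 m.u.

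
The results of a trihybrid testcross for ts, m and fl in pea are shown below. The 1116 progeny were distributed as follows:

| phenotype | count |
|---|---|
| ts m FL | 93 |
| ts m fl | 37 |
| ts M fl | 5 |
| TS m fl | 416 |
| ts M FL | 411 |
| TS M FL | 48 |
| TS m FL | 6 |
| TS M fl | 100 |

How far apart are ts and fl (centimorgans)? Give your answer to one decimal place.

The two most frequent reciprocal classes, ts M FL and TS m fl, are the parental types, so the F1 was ts M FL / TS m fl.
The two rarest classes, ts M fl and TS m FL, are the double crossovers. Comparing them with the parentals, only the fl allele has switched, so fl is the middle locus and the order is m – fl – ts.
Crossovers in the fl–ts interval produce the single-crossover classes TS M FL and ts m fl (48 + 37 = 85) plus the double crossovers (11).
RF(fl–ts) = (85 + 11) / 1116 = 96/1116 = 0.0860 → 8.6 centimorgans.

8.6 centimorgans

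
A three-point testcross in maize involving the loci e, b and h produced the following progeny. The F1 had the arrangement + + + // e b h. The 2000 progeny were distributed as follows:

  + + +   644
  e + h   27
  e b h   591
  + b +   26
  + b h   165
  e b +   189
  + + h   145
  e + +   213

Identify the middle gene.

b

The two rarest classes, + b + and e + h, are the double crossovers. Comparing them with the parentals, only the b allele has switched, so b is the middle locus and the order is h – b – e.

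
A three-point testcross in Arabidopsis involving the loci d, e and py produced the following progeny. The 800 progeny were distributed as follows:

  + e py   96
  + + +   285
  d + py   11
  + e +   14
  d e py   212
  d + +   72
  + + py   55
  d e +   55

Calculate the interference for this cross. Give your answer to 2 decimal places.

The two most frequent reciprocal classes, + + + and d e py, are the parental types, so the F1 was + + + / d e py.
The two rarest classes, + e + and d + py, are the double crossovers. Comparing them with the parentals, only the e allele has switched, so e is the middle locus and the order is d – e – py.
d–e: (168 + 25)/800 = 0.2412; e–py: (110 + 25)/800 = 0.1688.
Expected DCO frequency = 0.2412 × 0.1688 ≈ 0.04071; observed = 25/800 ≈ 0.03125.
Coefficient of coincidence = 0.03125/0.04071 ≈ 0.77; interference = 1 − 0.77 = 0.23.

0.23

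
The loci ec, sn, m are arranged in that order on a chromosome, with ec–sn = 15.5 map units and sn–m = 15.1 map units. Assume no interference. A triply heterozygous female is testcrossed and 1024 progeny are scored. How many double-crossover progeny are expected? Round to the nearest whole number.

Map distances give recombination frequencies of 0.155 and 0.151 for the two intervals.
With no interference, expected double-crossover frequency = 0.155 × 0.151 = 0.02340.
Expected number = 0.02340 × 1024 = 23.97 ≈ 24.

24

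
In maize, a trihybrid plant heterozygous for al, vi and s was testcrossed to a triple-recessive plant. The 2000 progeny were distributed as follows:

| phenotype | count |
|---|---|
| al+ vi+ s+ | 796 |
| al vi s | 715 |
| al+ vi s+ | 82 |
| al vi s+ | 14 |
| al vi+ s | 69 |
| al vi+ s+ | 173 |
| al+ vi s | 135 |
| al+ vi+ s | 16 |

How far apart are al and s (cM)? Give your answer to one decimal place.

The two most frequent reciprocal classes, al+ vi+ s+ and al vi s, are the parental types, so the F1 was al+ vi+ s+ / al vi s.
The two rarest classes, al+ vi+ s and al vi s+, are the double crossovers. Comparing them with the parentals, only the s allele has switched, so s is the middle locus and the order is vi – s – al.
Crossovers in the s–al interval produce the single-crossover classes al vi+ s+ and al+ vi s (173 + 135 = 308) plus the double crossovers (30).
RF(s–al) = (308 + 30) / 2000 = 338/2000 = 0.1690 → 16.9 cM.

16.9 cM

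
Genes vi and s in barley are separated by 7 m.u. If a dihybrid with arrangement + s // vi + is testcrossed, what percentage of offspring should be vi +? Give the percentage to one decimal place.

46.5%

A map distance of 7 m.u. corresponds to a recombination frequency of 0.070.
The F1 is + s / vi +, so vi + is a parental gamete class with expected frequency (1 − r)/2 = 0.930/2 = 0.4650.
That is 0.4650 = 46.5% of the progeny.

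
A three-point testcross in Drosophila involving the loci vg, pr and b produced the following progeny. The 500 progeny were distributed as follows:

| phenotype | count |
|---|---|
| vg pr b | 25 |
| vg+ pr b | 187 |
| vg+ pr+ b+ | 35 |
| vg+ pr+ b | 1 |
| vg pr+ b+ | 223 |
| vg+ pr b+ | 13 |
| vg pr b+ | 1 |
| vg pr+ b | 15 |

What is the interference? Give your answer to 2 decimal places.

0.46

The two most frequent reciprocal classes, vg pr+ b+ and vg+ pr b, are the parental types, so the F1 was vg pr+ b+ / vg+ pr b.
The two rarest classes, vg pr b+ and vg+ pr+ b, are the double crossovers. Comparing them with the parentals, only the pr allele has switched, so pr is the middle locus and the order is b – pr – vg.
b–pr: (28 + 2)/500 = 0.0600; pr–vg: (60 + 2)/500 = 0.1240.
Expected DCO frequency = 0.0600 × 0.1240 ≈ 0.00744; observed = 2/500 ≈ 0.00400.
Coefficient of coincidence = 0.00400/0.00744 ≈ 0.54; interference = 1 − 0.54 = 0.46.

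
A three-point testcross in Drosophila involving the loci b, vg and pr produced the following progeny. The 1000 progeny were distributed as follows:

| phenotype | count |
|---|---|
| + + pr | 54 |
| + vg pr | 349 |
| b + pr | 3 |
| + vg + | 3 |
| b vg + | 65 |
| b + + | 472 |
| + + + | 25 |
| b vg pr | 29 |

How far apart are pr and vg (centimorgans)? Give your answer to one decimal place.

The two most frequent reciprocal classes, + vg pr and b + +, are the parental types, so the F1 was + vg pr / b + +.
The two rarest classes, + vg + and b + pr, are the double crossovers. Comparing them with the parentals, only the pr allele has switched, so pr is the middle locus and the order is b – pr – vg.
Crossovers in the pr–vg interval produce the single-crossover classes + + pr and b vg + (54 + 65 = 119) plus the double crossovers (6).
RF(pr–vg) = (119 + 6) / 1000 = 125/1000 = 0.1250 → 12.5 centimorgans.

12.5 centimorgans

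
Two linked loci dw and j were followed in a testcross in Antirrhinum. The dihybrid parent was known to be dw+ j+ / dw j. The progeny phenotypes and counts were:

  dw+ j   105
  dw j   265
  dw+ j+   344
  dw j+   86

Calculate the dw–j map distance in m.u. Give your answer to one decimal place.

23.9 m.u.

The recombinant classes are dw+ j and dw j+: 105 + 86 = 191.
Recombination frequency = 191/800 = 0.2387 ≈ 23.9%, i.e. 23.9 m.u.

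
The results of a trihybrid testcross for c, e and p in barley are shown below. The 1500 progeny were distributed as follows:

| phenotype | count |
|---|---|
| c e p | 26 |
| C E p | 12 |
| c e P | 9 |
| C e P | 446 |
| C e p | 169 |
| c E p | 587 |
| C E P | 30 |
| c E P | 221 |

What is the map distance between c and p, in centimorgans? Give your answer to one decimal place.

The two most frequent reciprocal classes, c E p and C e P, are the parental types, so the F1 was c E p / C e P.
The two rarest classes, C E p and c e P, are the double crossovers. Comparing them with the parentals, only the c allele has switched, so c is the middle locus and the order is e – c – p.
Crossovers in the c–p interval produce the single-crossover classes c E P and C e p (221 + 169 = 390) plus the double crossovers (21).
RF(c–p) = (390 + 21) / 1500 = 411/1500 = 0.2740 → 27.4 centimorgans.

27.4 centimorgans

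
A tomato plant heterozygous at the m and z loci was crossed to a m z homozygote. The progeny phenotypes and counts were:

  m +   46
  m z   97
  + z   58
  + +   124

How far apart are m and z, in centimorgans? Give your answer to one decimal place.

32.0 centimorgans

The two most frequent classes, + + (124) and m z (97), are the parental types, so the F1 was + + / m z.
The recombinant classes are + z and m +: 58 + 46 = 104.
Recombination frequency = 104/325 = 0.3200 ≈ 32.0%, i.e. 32.0 centimorgans.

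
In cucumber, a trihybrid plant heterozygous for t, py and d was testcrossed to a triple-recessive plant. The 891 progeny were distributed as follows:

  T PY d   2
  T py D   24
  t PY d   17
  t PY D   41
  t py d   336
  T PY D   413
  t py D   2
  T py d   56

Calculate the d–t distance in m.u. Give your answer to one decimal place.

The two most frequent reciprocal classes, t py d and T PY D, are the parental types, so the F1 was t py d / T PY D.
The two rarest classes, t py D and T PY d, are the double crossovers. Comparing them with the parentals, only the d allele has switched, so d is the middle locus and the order is t – d – py.
Crossovers in the t–d interval produce the single-crossover classes T py d and t PY D (56 + 41 = 97) plus the double crossovers (4).
RF(t–d) = (97 + 4) / 891 = 101/891 = 0.1134 → 11.3 m.u.

11.3 m.u.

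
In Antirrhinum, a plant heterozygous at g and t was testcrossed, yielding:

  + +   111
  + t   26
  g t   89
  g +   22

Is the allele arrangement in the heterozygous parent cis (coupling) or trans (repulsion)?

cis

The two most frequent classes are + + (111) and g t (89); these are the parental (non-recombinant) types.
So the F1 carried + + on one chromosome and g t on the other — the recessive alleles are on the same chromosome (cis / coupling).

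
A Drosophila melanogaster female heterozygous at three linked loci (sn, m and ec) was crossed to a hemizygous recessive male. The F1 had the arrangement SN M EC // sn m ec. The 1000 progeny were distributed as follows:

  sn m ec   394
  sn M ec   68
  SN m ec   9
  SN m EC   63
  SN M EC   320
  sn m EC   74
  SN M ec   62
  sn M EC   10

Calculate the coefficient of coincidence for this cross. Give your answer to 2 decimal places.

The two rarest classes, sn M EC and SN m ec, are the double crossovers. Comparing them with the parentals, only the sn allele has switched, so sn is the middle locus and the order is m – sn – ec.
m–sn: (131 + 19)/1000 = 0.1500; sn–ec: (136 + 19)/1000 = 0.1550.
Expected DCO frequency = 0.1500 × 0.1550 ≈ 0.02325; observed = 19/1000 ≈ 0.01900.
Coefficient of coincidence = 0.01900/0.02325 ≈ 0.82.

0.82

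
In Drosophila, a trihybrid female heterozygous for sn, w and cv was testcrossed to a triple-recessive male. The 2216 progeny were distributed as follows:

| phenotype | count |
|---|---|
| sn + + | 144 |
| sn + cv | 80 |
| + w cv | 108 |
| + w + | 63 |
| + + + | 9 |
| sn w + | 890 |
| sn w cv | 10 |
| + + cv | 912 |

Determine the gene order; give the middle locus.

The two most frequent reciprocal classes, + + cv and sn w +, are the parental types, so the F1 was + + cv / sn w +.
The two rarest classes, + + + and sn w cv, are the double crossovers. Comparing them with the parentals, only the cv allele has switched, so cv is the middle locus and the order is w – cv – sn.

cv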